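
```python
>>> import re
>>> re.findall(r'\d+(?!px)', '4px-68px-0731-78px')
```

['6', '0731', '7']

The negative lookaround is zero-width — it rules out positions where the adjacent text would match, without consuming anything.
`findall` yields the raw match text (3 of them) because the pattern has no groups.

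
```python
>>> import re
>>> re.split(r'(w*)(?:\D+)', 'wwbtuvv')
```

['', 'ww', '']

The pattern matches zero or more of a literal 'w' (captured); then one or more of a non-digit (non-capturing group).
Matches to split on: at [0:7] → 'wwbtuvv'.
With a capturing group present, the delimiter's captured portion is kept in the result list.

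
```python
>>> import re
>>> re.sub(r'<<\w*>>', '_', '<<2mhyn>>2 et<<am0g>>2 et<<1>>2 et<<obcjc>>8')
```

Matches: at [0:9] → '<<2mhyn>>'; at [13:21] → '<<am0g>>'; at [25:30] → '<<1>>'; at [34:43] → '<<obcjc>>'.
Every occurrence is swapped for '_'.

'_2 et_2 et_2 et_8'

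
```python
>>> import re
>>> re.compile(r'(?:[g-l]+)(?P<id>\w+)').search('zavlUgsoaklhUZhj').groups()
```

Pattern: one or more of a character in [g-l] (non-capturing group); then one or more of a word character (captured as 'id').
`re.search` tries every starting position until one works.
The match spans [3:16] → 'lUgsoaklhUZhj'.
Captured: group 1 = 'UgsoaklhUZhj'.

('UgsoaklhUZhj',)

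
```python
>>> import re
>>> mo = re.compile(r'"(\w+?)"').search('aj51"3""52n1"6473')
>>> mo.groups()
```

('3',)

`re.search` scans for the first position where the pattern succeeds.
The match spans [4:7] → '"3"'.
Captured: group 1 = '3'.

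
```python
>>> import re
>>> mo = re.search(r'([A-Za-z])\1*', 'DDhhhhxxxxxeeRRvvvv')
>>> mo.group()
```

'DD'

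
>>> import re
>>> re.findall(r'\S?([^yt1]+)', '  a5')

['  a5']

One capturing group, so `findall` returns just the captured substring from the one match — 1 in all.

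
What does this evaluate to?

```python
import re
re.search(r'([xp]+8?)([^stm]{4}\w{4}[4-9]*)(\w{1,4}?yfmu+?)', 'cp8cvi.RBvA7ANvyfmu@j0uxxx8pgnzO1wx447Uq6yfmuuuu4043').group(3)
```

The match spans [1:19] → 'p8cvi.RBvA7ANvyfmu'.
Captured: group 1 = 'p8', group 2 = 'cvi.RBvA7', group 3 = 'ANvyfmu'.

'ANvyfmu'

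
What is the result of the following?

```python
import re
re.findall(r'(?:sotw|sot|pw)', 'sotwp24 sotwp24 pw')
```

['sotw', 'sotw', 'pw']

Alternation isn't longest-match — the leftmost alternative that fits at this position is chosen.
Since nothing is captured, `findall` lists the 3 matched substrings directly.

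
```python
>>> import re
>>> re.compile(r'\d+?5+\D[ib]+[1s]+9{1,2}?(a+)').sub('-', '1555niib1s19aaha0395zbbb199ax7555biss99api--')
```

Pattern: one or more of a digit (lazy), then one or more of a literal '5', then a non-digit; then one or more of one of [ib]; then one or more of one of [1s], then 1 to 2 of a literal '9' (lazy); then one or more of a literal 'a' (captured).
Matches: at [0:14] → '1555niib1s19aa'; at [16:28] → '0395zbbb199a'; at [29:40] → '7555biss99a'.
Every occurrence is swapped for '-'.

'-ha-x-pi--'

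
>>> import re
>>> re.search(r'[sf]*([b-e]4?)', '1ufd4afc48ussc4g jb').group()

The pattern matches zero or more of one of [sf]; then a character in [b-e], then optionally a literal '4' (captured).
`re.search` tries every starting position until one works.
The match spans [2:5] → 'fd4'.
Captured: group 1 = 'd4'.

'fd4'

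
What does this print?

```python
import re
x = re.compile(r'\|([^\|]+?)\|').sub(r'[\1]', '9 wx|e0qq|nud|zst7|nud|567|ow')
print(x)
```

Each match is replaced using the text its own group 1 captured.

9 wx[e0qq]nud[zst7]nud[567]ow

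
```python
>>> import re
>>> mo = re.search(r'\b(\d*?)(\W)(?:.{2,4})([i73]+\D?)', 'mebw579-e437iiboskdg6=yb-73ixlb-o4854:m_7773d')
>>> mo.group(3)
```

'iib'

This matches a word boundary (`\b`, zero-width); then zero or more of a digit (lazy) (captured); then a non-word character (captured); then 2 to 4 of any character (non-capturing group); then one or more of one of [i73], then optionally a non-digit (captured).
`re.search` scans for the first position where the pattern succeeds.
The match spans [7:15] → '-e437iib'.
Captured: group 1 = '', group 2 = '-', group 3 = 'iib'.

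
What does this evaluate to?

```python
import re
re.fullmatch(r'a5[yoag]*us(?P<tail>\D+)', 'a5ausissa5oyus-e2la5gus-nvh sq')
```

The pattern matches the literal 'a5', then zero or more of one of [yoag], then the literal 'us'; then one or more of a non-digit (captured as 'tail').
`fullmatch` succeeds only if the pattern covers the string from start to end.
Here there's no way to consume every character, so the call returns None.

None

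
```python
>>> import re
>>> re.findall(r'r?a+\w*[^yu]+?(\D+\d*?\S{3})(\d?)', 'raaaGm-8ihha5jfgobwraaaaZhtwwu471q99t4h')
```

[('ihha5jf', ''), ('q99t', '4')]

The `?` after the quantifier makes it lazy — it takes as little as possible before letting the rest of the pattern try.
With 2 capturing groups, `findall` returns a 2-tuple per match.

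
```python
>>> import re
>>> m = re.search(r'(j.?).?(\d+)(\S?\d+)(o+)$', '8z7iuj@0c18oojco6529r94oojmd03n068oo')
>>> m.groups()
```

The match spans [25:36] → 'jmd03n068oo'.
Captured: group 1 = 'jm', group 2 = '03', group 3 = 'n068', group 4 = 'oo'.

('jm', '03', 'n068', 'oo')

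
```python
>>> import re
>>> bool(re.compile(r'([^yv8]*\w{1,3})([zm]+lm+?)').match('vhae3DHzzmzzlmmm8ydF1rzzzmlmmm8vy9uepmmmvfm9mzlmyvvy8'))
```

False

The pattern matches zero or more of any character except [yv8], then 1 to 3 of a word character (captured); then one or more of one of [zm], then the literal 'l', then one or more of the literal 'm' (lazy) (captured).
With `match`, the pattern is implicitly anchored at the beginning.
Here position 0 doesn't satisfy it, so the call returns None, and `bool(None)` is False.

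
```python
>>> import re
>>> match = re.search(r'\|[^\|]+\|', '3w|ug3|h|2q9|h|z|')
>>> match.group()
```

'|ug3|'

Unlike `match`, `search` isn't anchored — it looks for the pattern anywhere in the string.
The match spans [2:7] → '|ug3|'.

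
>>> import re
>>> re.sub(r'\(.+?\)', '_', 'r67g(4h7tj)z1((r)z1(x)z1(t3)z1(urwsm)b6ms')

The `?` after the quantifier makes it lazy — it takes as little as possible before letting the rest of the pattern try.
`sub` substitutes '_' at each match site.

'r67g_z1_z1_z1_z1_b6ms'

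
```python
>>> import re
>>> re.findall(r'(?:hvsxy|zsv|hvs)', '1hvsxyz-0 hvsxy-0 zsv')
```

Branches in `(...|...)` are attempted left-to-right; the first branch that allows the whole pattern to succeed is taken.
Matches: at [1:6] → 'hvsxy'; at [10:15] → 'hvsxy'; at [18:21] → 'zsv'.
With no groups in the pattern, `findall` gives back each whole match — 3 here.

['hvsxy', 'hvsxy', 'zsv']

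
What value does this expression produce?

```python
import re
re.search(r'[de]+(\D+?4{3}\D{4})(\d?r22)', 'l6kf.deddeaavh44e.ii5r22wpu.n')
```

None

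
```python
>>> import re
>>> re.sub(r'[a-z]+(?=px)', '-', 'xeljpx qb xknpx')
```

'-px qb -px'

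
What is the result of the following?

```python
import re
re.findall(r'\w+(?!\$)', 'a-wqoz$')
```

['a', 'wqo']

A negative assertion filters positions out without eating any characters.
With no groups in the pattern, `findall` gives back each whole match — 2 here.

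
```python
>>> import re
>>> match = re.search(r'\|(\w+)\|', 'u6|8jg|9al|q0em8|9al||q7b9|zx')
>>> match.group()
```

'|8jg|'

The match spans [2:7] → '|8jg|'.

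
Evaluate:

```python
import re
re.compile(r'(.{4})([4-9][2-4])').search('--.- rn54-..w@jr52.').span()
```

(3, 9)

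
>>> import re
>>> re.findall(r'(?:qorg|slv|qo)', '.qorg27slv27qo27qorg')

['qorg', 'slv', 'qo', 'qorg']

Alternation tries branches left to right and keeps the first one that lets the overall match succeed at that position.
Walking the string: at [1:5] → 'qorg'; at [7:10] → 'slv'; at [12:14] → 'qo'; at [16:20] → 'qorg'.
`findall` yields the raw match text (4 of them) because the pattern has no groups.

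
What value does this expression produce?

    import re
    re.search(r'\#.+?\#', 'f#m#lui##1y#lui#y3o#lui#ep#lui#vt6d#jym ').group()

The `?` after the quantifier makes it lazy — it takes as little as possible before letting the rest of the pattern try.
`re.search` tries every starting position until one works.
The match spans [1:4] → '#m#'.

'#m#'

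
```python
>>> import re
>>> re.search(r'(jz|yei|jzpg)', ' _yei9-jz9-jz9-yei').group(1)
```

'yei'

The match spans [2:5] → 'yei'.
Captured: group 1 = 'yei'.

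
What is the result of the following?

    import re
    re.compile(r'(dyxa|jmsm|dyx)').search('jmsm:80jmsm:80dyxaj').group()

'jmsm'

The match spans [0:4] → 'jmsm'.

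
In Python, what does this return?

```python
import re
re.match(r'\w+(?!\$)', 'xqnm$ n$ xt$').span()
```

The negative lookahead/lookbehind blocks any match where the forbidden context is present.
`match` is anchored at position 0; if the pattern doesn't fit there, it returns None.
The match spans [0:3] → 'xqn'.

(0, 3)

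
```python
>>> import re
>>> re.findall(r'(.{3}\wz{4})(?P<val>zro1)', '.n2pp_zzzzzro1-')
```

[('2pp_zzzz', 'zro1')]

This matches exactly 3 of any character, then a word character, then exactly 4 of a literal 'z' (captured); then the literal 'zro', then the literal '1' (captured as 'val').
Walking the string: at [2:14] match '2pp_zzzzzro1', groups = ('2pp_zzzz', 'zro1').
2 groups means the one result is a tuple of 2 captured strings — 1 here.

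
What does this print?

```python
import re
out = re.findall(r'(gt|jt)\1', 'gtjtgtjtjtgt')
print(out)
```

['jt']

The backreference `\1` re-matches whatever the first group consumed, character for character.
Scanning left to right: at [6:10] match 'jtjt', group 1 = 'jt'.
Because there's exactly one group, `findall` drops the full match and keeps group 1 from the one hit.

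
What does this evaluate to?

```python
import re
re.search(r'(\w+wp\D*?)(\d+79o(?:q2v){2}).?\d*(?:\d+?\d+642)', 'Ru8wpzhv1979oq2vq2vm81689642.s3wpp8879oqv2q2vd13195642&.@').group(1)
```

Pattern: one or more of a word character, then the literal 'wp', then zero or more of a non-digit (lazy) (captured); then one or more of a digit, then the literal '79o', then the literal 'q2v' repeated 2 times (captured); then optionally any character, then zero or more of a digit; then one or more of a digit (lazy), then one or more of a digit, then the literal '642' (non-capturing group).
`re.search` scans for the first position where the pattern succeeds.
The match spans [0:28] → 'Ru8wpzhv1979oq2vq2vm81689642'.
Captured: group 1 = 'Ru8wpzhv', group 2 = '1979oq2vq2v'.

'Ru8wpzhv'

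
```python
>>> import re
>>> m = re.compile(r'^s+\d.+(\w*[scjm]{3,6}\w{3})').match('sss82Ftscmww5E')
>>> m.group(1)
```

The match spans [0:13] → 'sss82Ftscmww5'.
Captured: group 1 = 'scmww5'.

'scmww5'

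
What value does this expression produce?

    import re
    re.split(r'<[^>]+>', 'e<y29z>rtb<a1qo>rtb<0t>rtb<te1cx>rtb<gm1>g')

['e', 'rtb', 'rtb', 'rtb', 'rtb', 'g']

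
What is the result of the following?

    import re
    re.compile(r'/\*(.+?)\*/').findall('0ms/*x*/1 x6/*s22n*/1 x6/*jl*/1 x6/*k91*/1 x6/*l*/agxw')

The `?` after the quantifier makes it lazy — it takes as little as possible before letting the rest of the pattern try.
Because there's exactly one group, `findall` drops the full match and keeps group 1 from each hit.

['x', 's22n', 'jl', 'k91', 'l']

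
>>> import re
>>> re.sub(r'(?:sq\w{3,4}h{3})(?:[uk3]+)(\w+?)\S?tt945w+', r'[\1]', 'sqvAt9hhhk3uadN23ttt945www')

The pattern matches the literal 'sq', then 3 to 4 of a word character, then exactly 3 of the literal 'h' (non-capturing group); then one or more of one of [uk3] (non-capturing group); then one or more of a word character (lazy) (captured); then optionally a non-whitespace character, then the literal 'tt', then the literal '945'; then one or more of a literal 'w'.
Matches: at [0:26] → 'sqvAt9hhhk3uadN23ttt945www'.
The replacement refers to a captured group, so each match is rewritten using its own captured text.

'[adN23]'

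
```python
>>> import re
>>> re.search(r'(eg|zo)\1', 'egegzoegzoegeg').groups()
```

The match spans [0:4] → 'egeg'.
Captured: group 1 = 'eg'.

('eg',)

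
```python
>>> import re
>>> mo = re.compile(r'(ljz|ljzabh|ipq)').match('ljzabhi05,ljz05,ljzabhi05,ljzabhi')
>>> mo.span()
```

(0, 3)

Branches in `(...|...)` are attempted left-to-right; the first branch that allows the whole pattern to succeed is taken.
`match` is anchored at position 0; if the pattern doesn't fit there, it returns None.
The match spans [0:3] → 'ljz'.
Captured: group 1 = 'ljz'.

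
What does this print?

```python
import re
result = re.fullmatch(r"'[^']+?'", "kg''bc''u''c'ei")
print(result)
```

None

For `fullmatch`, every character of the input must be accounted for by the pattern.
Here the string isn't matched end-to-end, so the call returns None.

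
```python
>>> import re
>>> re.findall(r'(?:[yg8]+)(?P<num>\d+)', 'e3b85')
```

['5']

The pattern matches one or more of one of [yg8] (non-capturing group); then one or more of a digit (captured as 'num').
Matches: at [3:5] match '85', group 1 = '5'.
One capturing group, so `findall` returns just the captured substring from the one match — 1 in all.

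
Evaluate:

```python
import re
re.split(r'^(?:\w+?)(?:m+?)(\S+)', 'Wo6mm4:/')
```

['', 'm4:/', '']

The `?` after the quantifier makes it lazy — it takes as little as possible before letting the rest of the pattern try.
With a capturing group present, the delimiter's captured portion is kept in the result list.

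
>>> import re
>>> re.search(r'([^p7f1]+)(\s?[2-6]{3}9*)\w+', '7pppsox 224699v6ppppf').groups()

('sox 2', '24699')

The match spans [4:21] → 'sox 224699v6ppppf'.
Captured: group 1 = 'sox 2', group 2 = '24699'.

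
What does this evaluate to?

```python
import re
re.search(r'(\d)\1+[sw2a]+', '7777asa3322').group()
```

`\1` is not a pattern — it's the concrete string captured by group 1, re-applied verbatim.
`re.search` scans for the first position where the pattern succeeds.
The match spans [0:7] → '7777asa'.
Captured: group 1 = '7'.

'7777asa'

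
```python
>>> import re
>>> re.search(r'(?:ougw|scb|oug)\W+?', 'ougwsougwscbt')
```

None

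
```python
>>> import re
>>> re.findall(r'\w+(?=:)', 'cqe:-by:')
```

['cqe', 'by']

Because the assertion is zero-width, the text it checks is not consumed and won't appear in the result.
`findall` yields the raw match text (2 of them) because the pattern has no groups.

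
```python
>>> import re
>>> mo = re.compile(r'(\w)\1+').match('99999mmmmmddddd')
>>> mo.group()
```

`\1` has to match the exact text group 1 already captured.
With `match`, the pattern is implicitly anchored at the beginning.
The match spans [0:5] → '99999'.
Captured: group 1 = '9'.

'99999'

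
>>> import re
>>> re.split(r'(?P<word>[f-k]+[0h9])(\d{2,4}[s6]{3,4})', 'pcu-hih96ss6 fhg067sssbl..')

['pcu-', 'hih', '96ss6', ' ', 'fhg0', '67sss', 'bl..']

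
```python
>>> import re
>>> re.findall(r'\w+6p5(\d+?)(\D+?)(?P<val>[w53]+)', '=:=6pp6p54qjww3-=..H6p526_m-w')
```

[('4', 'qj', 'ww3'), ('26', '_m-', 'w')]

The pattern matches one or more of a word character, then the literal '6p5'; then one or more of a digit (lazy) (captured); then one or more of a non-digit (lazy) (captured); then one or more of one of [w53] (captured as 'val').
Scanning left to right: at [3:15] match '6pp6p54qjww3', groups = ('4', 'qj', 'ww3'); at [19:29] match 'H6p526_m-w', groups = ('26', '_m-', 'w').
Multiple groups make `findall` return tuples — one 3-tuple for each match.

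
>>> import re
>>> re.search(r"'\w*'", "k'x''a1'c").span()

(1, 4)

The match spans [1:4] → "'x'".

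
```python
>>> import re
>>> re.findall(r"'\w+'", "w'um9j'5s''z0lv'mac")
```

Since nothing is captured, `findall` lists the 2 matched substrings directly.

["'um9j'", "'z0lv'"]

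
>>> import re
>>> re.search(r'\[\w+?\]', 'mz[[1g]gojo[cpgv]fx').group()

'[1g]'

`re.search` tries every starting position until one works.
The match spans [3:7] → '[1g]'.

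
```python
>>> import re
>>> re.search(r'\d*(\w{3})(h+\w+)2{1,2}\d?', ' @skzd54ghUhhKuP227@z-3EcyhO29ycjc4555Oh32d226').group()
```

The pattern matches zero or more of a digit; then exactly 3 of a word character (captured); then one or more of the literal 'h', then one or more of a word character (captured); then 1 to 2 of the literal '2', then optionally a digit.
`re.search` scans for the first position where the pattern succeeds.
The match spans [6:19] → '54ghUhhKuP227'.
Captured: group 1 = 'ghU', group 2 = 'hhKuP2'.

'54ghUhhKuP227'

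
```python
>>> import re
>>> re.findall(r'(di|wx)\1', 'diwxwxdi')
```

['wx']

A backreference is literal: `\1` must see the identical characters the first group matched.
Scanning left to right: at [2:6] match 'wxwx', group 1 = 'wx'.
With a single group, `findall` returns only what that group captured — 1 item.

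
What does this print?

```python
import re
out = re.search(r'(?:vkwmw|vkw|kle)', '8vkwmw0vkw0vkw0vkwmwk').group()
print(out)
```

Branches in `(...|...)` are attempted left-to-right; the first branch that allows the whole pattern to succeed is taken.
`re.search` tries every starting position until one works.
The match spans [1:6] → 'vkwmw'.

vkwmw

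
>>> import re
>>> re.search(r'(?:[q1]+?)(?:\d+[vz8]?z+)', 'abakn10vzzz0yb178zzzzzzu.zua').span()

(5, 11)

The match spans [5:11] → '10vzzz'.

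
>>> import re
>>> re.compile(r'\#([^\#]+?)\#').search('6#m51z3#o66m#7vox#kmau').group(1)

The match spans [1:8] → '#m51z3#'.
Captured: group 1 = 'm51z3'.

'm51z3'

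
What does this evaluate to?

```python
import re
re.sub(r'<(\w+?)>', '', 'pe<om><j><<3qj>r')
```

Matches: at [2:6] → '<om>'; at [6:9] → '<j>'; at [10:15] → '<3qj>'.
Every occurrence is swapped for ''.

'pe<r'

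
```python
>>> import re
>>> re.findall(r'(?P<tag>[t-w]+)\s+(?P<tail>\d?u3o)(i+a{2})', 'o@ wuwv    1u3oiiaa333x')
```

[('wuwv', '1u3o', 'iiaa')]

This matches one or more of a character in [t-w] (captured as 'tag'); then one or more of whitespace; then optionally a digit, then the literal 'u3o' (captured as 'tail'); then one or more of a literal 'i', then exactly 2 of a literal 'a' (captured).
Scanning left to right: at [3:19] match 'wuwv    1u3oiiaa', groups = ('wuwv', '1u3o', 'iiaa').
3 groups means the one result is a tuple of 3 captured strings — 1 here.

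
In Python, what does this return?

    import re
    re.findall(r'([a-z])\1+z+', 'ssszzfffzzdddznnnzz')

['s', 'f', 'd', 'n']

`\1` has to match the exact text group 1 already captured.
Matches: at [0:5] match 'ssszz', group 1 = 's'; at [5:10] match 'fffzz', group 1 = 'f'; at [10:14] match 'dddz', group 1 = 'd'; at [14:19] match 'nnnzz', group 1 = 'n'.
With a single group, `findall` returns only what that group captured — 4 items.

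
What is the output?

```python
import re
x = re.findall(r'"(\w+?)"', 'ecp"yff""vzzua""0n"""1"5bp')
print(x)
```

`findall` collects group 1 from each match (4 total).

['yff', 'vzzua', '0n', '1']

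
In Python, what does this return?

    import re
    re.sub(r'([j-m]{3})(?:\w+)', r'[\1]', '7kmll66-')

'7[kml]-'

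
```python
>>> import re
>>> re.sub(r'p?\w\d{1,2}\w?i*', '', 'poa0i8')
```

Pattern: optionally the literal 'p', then a word character, then 1 to 2 of a digit; then optionally a word character, then zero or more of a literal 'i'.
Matches: at [2:5] → 'a0i'.
Each match is replaced by ''.

'po8'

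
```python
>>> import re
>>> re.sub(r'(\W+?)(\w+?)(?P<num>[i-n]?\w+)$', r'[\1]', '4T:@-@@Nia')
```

The replacement refers to a captured group, so each match is rewritten using its own captured text.

'4T[:@-@@]'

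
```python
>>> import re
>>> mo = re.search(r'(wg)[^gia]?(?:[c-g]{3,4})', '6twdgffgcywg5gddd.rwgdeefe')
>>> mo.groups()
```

Pattern: a literal 'w', then a literal 'g' (captured); then optionally any character except [gia]; then 3 to 4 of a character in [c-g] (non-capturing group).
Unlike `match`, `search` isn't anchored — it looks for the pattern anywhere in the string.
The match spans [10:17] → 'wg5gddd'.
Captured: group 1 = 'wg'.

('wg',)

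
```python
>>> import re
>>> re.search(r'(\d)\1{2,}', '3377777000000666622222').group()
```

'77777'

`\1` has to match the exact text group 1 already captured.
`re.search` scans for the first position where the pattern succeeds.
The match spans [2:7] → '77777'.
Captured: group 1 = '7'.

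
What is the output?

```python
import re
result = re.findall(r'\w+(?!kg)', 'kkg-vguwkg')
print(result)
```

`(?!…)`/`(?<!…)` only lets a position through if the neighbouring text does NOT match; no characters are consumed.
With no groups in the pattern, `findall` gives back each whole match — 2 here.

['kkg', 'vguwkg']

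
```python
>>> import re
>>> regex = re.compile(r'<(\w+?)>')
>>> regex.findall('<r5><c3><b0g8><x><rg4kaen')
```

`findall` collects group 1 from each match (4 total).

['r5', 'c3', 'b0g8', 'x']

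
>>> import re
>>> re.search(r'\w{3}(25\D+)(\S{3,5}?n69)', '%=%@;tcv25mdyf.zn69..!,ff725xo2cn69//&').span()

(5, 19)

This matches exactly 3 of a word character; then the literal '25', then one or more of a non-digit (captured); then 3 to 5 of a non-whitespace character (lazy), then the literal 'n69' (captured).
`search` walks the string left to right and returns the first match it finds.
The match spans [5:19] → 'tcv25mdyf.zn69'.
Captured: group 1 = '25mdy', group 2 = 'f.zn69'.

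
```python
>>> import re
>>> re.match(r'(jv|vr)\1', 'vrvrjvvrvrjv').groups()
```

`\1` has to match the exact text group 1 already captured.
`re.match` only tries the pattern at the start of the string.
The match spans [0:4] → 'vrvr'.
Captured: group 1 = 'vr'.

('vr',)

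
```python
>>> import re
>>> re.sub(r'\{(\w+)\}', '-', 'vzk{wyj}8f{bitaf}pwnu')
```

Matches: at [3:8] → '{wyj}'; at [10:17] → '{bitaf}'.
Each match is replaced by '-'.

'vzk-8f-pwnu'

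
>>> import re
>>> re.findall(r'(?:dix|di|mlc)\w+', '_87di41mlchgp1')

`findall` yields the raw match text (1 of them) because the pattern has no groups.

['di41mlchgp1']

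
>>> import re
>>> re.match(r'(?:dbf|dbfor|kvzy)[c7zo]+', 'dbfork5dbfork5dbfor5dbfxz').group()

'dbfo'

`match` is anchored at position 0; if the pattern doesn't fit there, it returns None.
The match spans [0:4] → 'dbfo'.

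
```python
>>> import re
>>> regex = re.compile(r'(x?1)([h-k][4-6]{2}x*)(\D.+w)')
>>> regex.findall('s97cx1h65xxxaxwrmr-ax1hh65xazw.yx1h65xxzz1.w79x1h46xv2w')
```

[('x1', 'h65xxx', 'axwrmr-ax1hh65xazw.yx1h65xxzz1.w79x1h46xv2w')]

Pattern: optionally the literal 'x', then the literal '1' (captured); then a character in [h-k], then exactly 2 of a character in [4-6], then zero or more of a literal 'x' (captured); then a non-digit, then one or more of any character, then the literal 'w' (captured).
Matches: at [4:55] match 'x1h65xxxaxwrmr-ax1hh65xazw.yx1h65xxzz1.w79x1h46xv2w', groups = ('x1', 'h65xxx', 'axwrmr-ax1hh65xazw.yx1h65xxzz1.w79x1h46xv2w').
Multiple groups make `findall` return tuples — one 3-tuple for the one match.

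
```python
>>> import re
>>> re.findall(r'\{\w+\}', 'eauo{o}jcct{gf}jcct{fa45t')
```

Matches: at [4:7] → '{o}'; at [11:15] → '{gf}'.
No capturing groups, so `findall` returns the 2 full match strings.

['{o}', '{gf}']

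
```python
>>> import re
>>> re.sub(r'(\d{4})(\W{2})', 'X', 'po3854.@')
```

Each match is replaced by 'X'.

'poX'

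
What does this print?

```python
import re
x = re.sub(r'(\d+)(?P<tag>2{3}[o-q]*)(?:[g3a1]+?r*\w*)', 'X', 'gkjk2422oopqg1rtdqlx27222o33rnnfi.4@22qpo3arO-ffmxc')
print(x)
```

Every occurrence is swapped for 'X'.

gkjk2422oopqg1rtdqlxX.4@22qpo3arO-ffmxc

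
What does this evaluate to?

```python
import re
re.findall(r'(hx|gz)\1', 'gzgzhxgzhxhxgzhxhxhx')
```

After group 1 captures some text, `\1` only succeeds where that same text appears again.
Walking the string: at [0:4] match 'gzgz', group 1 = 'gz'; at [8:12] match 'hxhx', group 1 = 'hx'; at [14:18] match 'hxhx', group 1 = 'hx'.
One capturing group, so `findall` returns just the captured substring from each match — 3 in all.

['gz', 'hx', 'hx']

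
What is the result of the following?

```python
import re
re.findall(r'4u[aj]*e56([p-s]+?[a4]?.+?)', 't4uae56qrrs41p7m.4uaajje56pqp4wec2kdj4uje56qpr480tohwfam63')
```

['qr', 'pq', 'qp']

One capturing group, so `findall` returns just the captured substring from each match — 3 in all.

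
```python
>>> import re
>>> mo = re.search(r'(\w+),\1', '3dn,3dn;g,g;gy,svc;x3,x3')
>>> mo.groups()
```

('3dn',)

The match spans [0:7] → '3dn,3dn'.
Captured: group 1 = '3dn'.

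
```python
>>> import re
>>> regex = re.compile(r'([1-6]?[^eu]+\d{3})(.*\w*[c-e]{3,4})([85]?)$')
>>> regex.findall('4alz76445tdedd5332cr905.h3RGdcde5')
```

[('4alz76445', 'tdedd5332cr905.h3RGdcde', '5')]

Pattern: optionally a character in [1-6], then one or more of any character except [eu], then exactly 3 of a digit (captured); then zero or more of any character, then zero or more of a word character, then 3 to 4 of a character in [c-e] (captured); then optionally one of [85] (captured); then anchored at the end.
Scanning left to right: at [0:33] match '4alz76445tdedd5332cr905.h3RGdcde5', groups = ('4alz76445', 'tdedd5332cr905.h3RGdcde', '5').
`findall` packs the 3 group values into a tuple for every match.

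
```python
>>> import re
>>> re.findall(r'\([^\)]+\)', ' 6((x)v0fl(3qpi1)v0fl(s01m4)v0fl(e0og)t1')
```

Scanning left to right: at [2:6] → '((x)'; at [10:17] → '(3qpi1)'; at [21:28] → '(s01m4)'; at [32:38] → '(e0og)'.
Since nothing is captured, `findall` lists the 4 matched substrings directly.

['((x)', '(3qpi1)', '(s01m4)', '(e0og)']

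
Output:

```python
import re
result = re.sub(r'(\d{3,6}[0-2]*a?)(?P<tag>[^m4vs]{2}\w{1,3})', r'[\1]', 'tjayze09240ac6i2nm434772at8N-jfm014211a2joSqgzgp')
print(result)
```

tjayze[09240a]m[434772a]-jfm[014211a]gzgp

The pattern matches 3 to 6 of a digit, then zero or more of a character in [0-2], then optionally the literal 'a' (captured); then exactly 2 of any character except [m4vs], then 1 to 3 of a word character (captured as 'tag').
The replacement refers to a captured group, so each match is rewritten using its own captured text.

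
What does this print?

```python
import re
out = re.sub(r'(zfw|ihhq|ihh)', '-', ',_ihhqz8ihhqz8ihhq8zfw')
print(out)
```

`|` is ordered: at each position the engine commits to the first alternative that works.
`sub` substitutes '-' at each match site.

,_-z8-z8-8-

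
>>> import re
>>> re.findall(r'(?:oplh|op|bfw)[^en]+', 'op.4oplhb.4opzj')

['op.4oplhb.4opzj']

Scanning left to right: at [0:15] → 'op.4oplhb.4opzj'.
No capturing groups, so `findall` returns the 1 full match string.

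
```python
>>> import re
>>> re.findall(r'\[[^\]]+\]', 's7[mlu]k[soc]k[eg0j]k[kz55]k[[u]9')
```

No capturing groups, so `findall` returns the 5 full match strings.

['[mlu]', '[soc]', '[eg0j]', '[kz55]', '[[u]']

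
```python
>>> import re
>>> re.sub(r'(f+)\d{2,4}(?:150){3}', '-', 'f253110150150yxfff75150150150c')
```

This matches one or more of a literal 'f' (captured); then 2 to 4 of a digit, then the literal '150' repeated 3 times.
Matches: at [15:29] → 'fff75150150150'.
Each match is replaced by '-'.

'f253110150150yx-c'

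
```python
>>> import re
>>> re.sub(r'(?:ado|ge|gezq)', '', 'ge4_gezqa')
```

'4_zqa'

Alternation tries branches left to right and keeps the first one that lets the overall match succeed at that position.
Matches: at [0:2] → 'ge'; at [4:6] → 'ge'.
Each match is replaced by ''.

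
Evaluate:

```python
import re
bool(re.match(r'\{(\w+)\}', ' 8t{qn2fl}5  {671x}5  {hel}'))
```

False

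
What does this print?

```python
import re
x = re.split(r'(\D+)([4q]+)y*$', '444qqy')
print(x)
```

['444', 'q', 'q', '']

The pattern matches one or more of a non-digit (captured); then one or more of one of [4q] (captured); then zero or more of a literal 'y'; then anchored at the end.
Matches to split on: at [3:6] → 'qqy'.
With a capturing group present, the delimiter's captured portion is kept in the result list.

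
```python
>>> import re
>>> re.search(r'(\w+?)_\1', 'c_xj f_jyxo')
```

`\1` is not a pattern — it's the concrete string captured by group 1, re-applied verbatim.
Here nothing in the string fits, so the call returns None.

None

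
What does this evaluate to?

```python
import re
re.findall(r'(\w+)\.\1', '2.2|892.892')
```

['2', '892']

After group 1 captures some text, `\1` only succeeds where that same text appears again.
`findall` collects group 1 from each match (2 total).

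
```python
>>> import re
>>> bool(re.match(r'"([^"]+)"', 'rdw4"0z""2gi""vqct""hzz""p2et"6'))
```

False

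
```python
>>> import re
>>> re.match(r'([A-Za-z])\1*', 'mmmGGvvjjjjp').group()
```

`re.match` only tries the pattern at the start of the string.
The match spans [0:3] → 'mmm'.

'mmm'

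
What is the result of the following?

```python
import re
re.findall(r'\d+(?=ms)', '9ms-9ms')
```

['9', '9']

The `(?=…)`/`(?<=…)` assertion just peeks at neighbouring text; it doesn't advance the match position.
`findall` yields the raw match text (2 of them) because the pattern has no groups.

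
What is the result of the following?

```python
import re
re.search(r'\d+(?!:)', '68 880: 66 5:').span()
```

Because the assertion is negative and zero-width, positions next to the forbidden text are skipped.
`re.search` tries every starting position until one works.
The match spans [0:2] → '68'.

(0, 2)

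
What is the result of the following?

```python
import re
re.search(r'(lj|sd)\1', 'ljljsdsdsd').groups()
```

After group 1 captures some text, `\1` only succeeds where that same text appears again.
Unlike `match`, `search` isn't anchored — it looks for the pattern anywhere in the string.
The match spans [0:4] → 'ljlj'.
Captured: group 1 = 'lj'.

('lj',)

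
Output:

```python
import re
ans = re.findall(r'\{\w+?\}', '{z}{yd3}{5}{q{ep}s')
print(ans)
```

No capturing groups, so `findall` returns the 4 full match strings.

['{z}', '{yd3}', '{5}', '{ep}']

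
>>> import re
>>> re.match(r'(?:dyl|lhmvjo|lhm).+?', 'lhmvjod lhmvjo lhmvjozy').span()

(0, 7)

Alternation isn't longest-match — the leftmost alternative that fits at this position is chosen.
`re.match` only tries the pattern at the start of the string.
The match spans [0:7] → 'lhmvjod'.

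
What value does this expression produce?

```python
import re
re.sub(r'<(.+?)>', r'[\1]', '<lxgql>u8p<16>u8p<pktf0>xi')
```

Matches: at [0:7] → '<lxgql>'; at [10:14] → '<16>'; at [17:24] → '<pktf0>'.
The replacement refers to a captured group, so each match is rewritten using its own captured text.

'[lxgql]u8p[16]u8p[pktf0]xi'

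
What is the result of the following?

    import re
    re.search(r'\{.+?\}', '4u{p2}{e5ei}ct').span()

Lazy quantifiers expand one character at a time until the remainder of the pattern can match.
The match spans [2:6] → '{p2}'.

(2, 6)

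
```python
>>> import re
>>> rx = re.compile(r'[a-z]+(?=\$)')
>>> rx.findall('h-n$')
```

['n']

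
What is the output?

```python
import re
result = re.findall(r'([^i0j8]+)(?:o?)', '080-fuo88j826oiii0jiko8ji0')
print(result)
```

['-fuo', '26o', 'ko']

This matches one or more of any character except [i0j8] (captured); then optionally a literal 'o' (non-capturing group).
With a single group, `findall` returns only what that group captured — 3 items.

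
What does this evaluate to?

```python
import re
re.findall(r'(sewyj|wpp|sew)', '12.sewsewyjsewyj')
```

['sew', 'sewyj', 'sewyj']

`|` is ordered: at each position the engine commits to the first alternative that works.
One capturing group, so `findall` returns just the captured substring from each match — 3 in all.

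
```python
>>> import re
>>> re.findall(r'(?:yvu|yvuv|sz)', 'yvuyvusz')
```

Walking the string: at [0:3] → 'yvu'; at [3:6] → 'yvu'; at [6:8] → 'sz'.
No capturing groups, so `findall` returns the 3 full match strings.

['yvu', 'yvu', 'sz']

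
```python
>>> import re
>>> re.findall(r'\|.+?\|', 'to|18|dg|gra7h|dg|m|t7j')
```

Scanning left to right: at [2:6] → '|18|'; at [8:15] → '|gra7h|'; at [17:20] → '|m|'.
Since nothing is captured, `findall` lists the 3 matched substrings directly.

['|18|', '|gra7h|', '|m|']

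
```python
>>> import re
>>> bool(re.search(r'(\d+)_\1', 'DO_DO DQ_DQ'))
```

False

The backreference `\1` re-matches whatever the first group consumed, character for character.
`re.search` tries every starting position until one works.
Here no position works, so the call returns None, and `bool(None)` is False.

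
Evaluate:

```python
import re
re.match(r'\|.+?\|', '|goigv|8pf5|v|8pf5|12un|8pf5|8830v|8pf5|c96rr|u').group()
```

'|goigv|'

With `match`, the pattern is implicitly anchored at the beginning.
The match spans [0:7] → '|goigv|'.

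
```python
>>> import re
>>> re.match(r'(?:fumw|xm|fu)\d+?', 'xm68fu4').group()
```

'xm6'

`re.match` only tries the pattern at the start of the string.
The match spans [0:3] → 'xm6'.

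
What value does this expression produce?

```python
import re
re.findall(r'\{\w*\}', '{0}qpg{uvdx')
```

`findall` yields the raw match text (1 of them) because the pattern has no groups.

['{0}']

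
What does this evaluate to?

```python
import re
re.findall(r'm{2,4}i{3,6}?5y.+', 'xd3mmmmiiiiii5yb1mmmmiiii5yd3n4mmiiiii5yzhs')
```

This matches 2 to 4 of the literal 'm', then 3 to 6 of a literal 'i' (lazy); then the literal '5y', then one or more of any character.
No capturing groups, so `findall` returns the 1 full match string.

['mmmmiiiiii5yb1mmmmiiii5yd3n4mmiiiii5yzhs']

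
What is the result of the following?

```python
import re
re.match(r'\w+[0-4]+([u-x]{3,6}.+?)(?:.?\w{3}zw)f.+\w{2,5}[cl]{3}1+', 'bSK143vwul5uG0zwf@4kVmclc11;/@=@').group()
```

'bSK143vwul5uG0zwf@4kVmclc11'

The pattern matches one or more of a word character, then one or more of a character in [0-4]; then 3 to 6 of a character in [u-x], then one or more of any character (lazy) (captured); then optionally any character, then exactly 3 of a word character, then the literal 'zw' (non-capturing group); then the literal 'f', then one or more of any character, then 2 to 5 of a word character; then exactly 3 of one of [cl], then one or more of the literal '1'.
`match` is anchored at position 0; if the pattern doesn't fit there, it returns None.
The match spans [0:27] → 'bSK143vwul5uG0zwf@4kVmclc11'.
Captured: group 1 = 'vwul'.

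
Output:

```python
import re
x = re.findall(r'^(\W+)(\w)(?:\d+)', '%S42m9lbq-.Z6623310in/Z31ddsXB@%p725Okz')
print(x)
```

[('%', 'S')]

The pattern matches anchored at the start of the string; then one or more of a non-word character (captured); then a word character (captured); then one or more of a digit (non-capturing group).
`findall` packs the 2 group values into a tuple for every match.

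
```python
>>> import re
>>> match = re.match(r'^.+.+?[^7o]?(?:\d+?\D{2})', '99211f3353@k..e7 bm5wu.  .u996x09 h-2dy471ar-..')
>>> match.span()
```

(0, 44)

The pattern matches anchored at the start of the string; then one or more of any character, then one or more of any character (lazy), then optionally any character except [7o]; then one or more of a digit (lazy), then exactly 2 of a non-digit (non-capturing group).
With `match`, the pattern is implicitly anchored at the beginning.
The match spans [0:44] → '99211f3353@k..e7 bm5wu.  .u996x09 h-2dy471ar'.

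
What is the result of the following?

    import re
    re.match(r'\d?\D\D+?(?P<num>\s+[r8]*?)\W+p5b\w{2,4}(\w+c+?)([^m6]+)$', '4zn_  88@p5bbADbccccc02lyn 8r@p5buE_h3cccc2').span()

(0, 43)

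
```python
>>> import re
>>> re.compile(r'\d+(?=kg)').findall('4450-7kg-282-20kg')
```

The lookaround is zero-width — it requires the adjacent text to match without consuming it, so the asserted text isn't part of the match.
Matches: at [5:6] → '7'; at [13:15] → '20'.
No capturing groups, so `findall` returns the 2 full match strings.

['7', '20']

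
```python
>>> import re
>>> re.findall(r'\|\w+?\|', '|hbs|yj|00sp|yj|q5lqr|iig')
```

No capturing groups, so `findall` returns the 3 full match strings.

['|hbs|', '|00sp|', '|q5lqr|']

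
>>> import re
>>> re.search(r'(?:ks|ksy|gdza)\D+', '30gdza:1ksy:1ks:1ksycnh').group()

The match spans [2:7] → 'gdza:'.

'gdza:'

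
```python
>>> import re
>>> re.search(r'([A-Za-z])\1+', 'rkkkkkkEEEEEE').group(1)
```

'k'

`\1` has to match the exact text group 1 already captured.
`re.search` tries every starting position until one works.
The match spans [1:7] → 'kkkkkk'.
Captured: group 1 = 'k'.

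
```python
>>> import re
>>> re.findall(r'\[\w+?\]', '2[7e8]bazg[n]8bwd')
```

Walking the string: at [1:6] → '[7e8]'; at [10:13] → '[n]'.
No capturing groups, so `findall` returns the 2 full match strings.

['[7e8]', '[n]']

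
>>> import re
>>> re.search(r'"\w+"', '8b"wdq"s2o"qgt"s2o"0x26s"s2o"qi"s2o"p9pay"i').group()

`re.search` tries every starting position until one works.
The match spans [2:7] → '"wdq"'.

'"wdq"'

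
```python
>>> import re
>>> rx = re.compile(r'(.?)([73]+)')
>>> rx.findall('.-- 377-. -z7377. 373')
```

[(' ', '377'), ('z', '7377'), (' ', '373')]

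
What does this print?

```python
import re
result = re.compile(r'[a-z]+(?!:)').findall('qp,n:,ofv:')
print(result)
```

The negative lookaround is zero-width — it rules out positions where the adjacent text would match, without consuming anything.
Matches: at [0:2] → 'qp'; at [6:8] → 'of'.
Since nothing is captured, `findall` lists the 2 matched substrings directly.

['qp', 'of']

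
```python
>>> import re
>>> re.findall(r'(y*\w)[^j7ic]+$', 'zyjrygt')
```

['yj']

The pattern matches zero or more of a literal 'y', then a word character (captured); then one or more of any character except [j7ic]; then anchored at the end.
Scanning left to right: at [1:7] match 'yjrygt', group 1 = 'yj'.
Because there's exactly one group, `findall` drops the full match and keeps group 1 from the one hit.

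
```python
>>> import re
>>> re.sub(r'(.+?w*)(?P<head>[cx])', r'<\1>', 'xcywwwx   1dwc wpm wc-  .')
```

Pattern: one or more of any character (lazy), then zero or more of a literal 'w' (captured); then one of [cx] (captured as 'head').
Because the quantifier is non-greedy, it stops expanding at the earliest point where the rest of the pattern can succeed.
Matches: at [0:2] → 'xc'; at [2:7] → 'ywwwx'; at [7:14] → '   1dwc'; at [14:21] → ' wpm wc'.
`\1` in the replacement pulls in group 1's text for each match.

'<x><ywww><   1dw>< wpm w>-  .'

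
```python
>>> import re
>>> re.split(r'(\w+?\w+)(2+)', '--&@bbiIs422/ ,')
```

This matches one or more of a word character (lazy), then one or more of a word character (captured); then one or more of a literal '2' (captured).
With a capturing group present, the delimiter's captured portion is kept in the result list.

['--&@', 'bbiIs42', '2', '/ ,']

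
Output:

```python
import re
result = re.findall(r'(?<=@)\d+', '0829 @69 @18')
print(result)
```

['69', '18']

The `(?=…)`/`(?<=…)` assertion just peeks at neighbouring text; it doesn't advance the match position.
Walking the string: at [6:8] → '69'; at [10:12] → '18'.
No capturing groups, so `findall` returns the 2 full match strings.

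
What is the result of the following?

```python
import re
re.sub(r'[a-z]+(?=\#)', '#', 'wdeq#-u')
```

'##-u'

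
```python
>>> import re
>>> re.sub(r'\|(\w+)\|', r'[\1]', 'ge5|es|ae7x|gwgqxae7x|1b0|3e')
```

Each match is replaced using the text its own group 1 captured.

'ge5[es]ae7x[gwgqxae7x]1b0|3e'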